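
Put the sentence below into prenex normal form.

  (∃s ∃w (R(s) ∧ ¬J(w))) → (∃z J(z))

∀s ∀w ∃z (¬R(s) ∨ J(w) ∨ J(z))

Eliminate → and ↔ using ¬ and ∨.
  ¬(∃s ∃w (R(s) ∧ ¬J(w))) ∨ (∃z J(z))
Push ¬ through the quantifiers and connectives to reach negation normal form:
  (∀s ∀w (¬R(s) ∨ J(w))) ∨ (∃z J(z))
All bound variables are already distinct, so no renaming is needed.
Finally move all quantifiers to the prefix:
  ∀s ∀w ∃z (¬R(s) ∨ J(w) ∨ J(z))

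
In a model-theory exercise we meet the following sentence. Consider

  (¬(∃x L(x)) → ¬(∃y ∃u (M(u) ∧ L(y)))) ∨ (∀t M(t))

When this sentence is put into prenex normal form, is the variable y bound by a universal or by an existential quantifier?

universal

Rewrite implications/biconditionals: A → B as ¬A ∨ B.
  ¬¬(∃x L(x)) ∨ ¬(∃y ∃u (M(u) ∧ L(y))) ∨ (∀t M(t))
Push ¬ through the quantifiers and connectives to reach negation normal form:
  (∃x L(x)) ∨ (∀y ∀u (¬M(u) ∨ ¬L(y))) ∨ (∀t M(t))
All bound variables are already distinct, so no renaming is needed.
Pull the quantifiers to the front (each side's bound variable is not free in the other side):
  ∃x ∀y ∀u ∀t (L(x) ∨ ¬M(u) ∨ ¬L(y) ∨ M(t))
The quantifier ∃y sits under an odd number of negations (counting the antecedent side of each →), so it flips to ∀y.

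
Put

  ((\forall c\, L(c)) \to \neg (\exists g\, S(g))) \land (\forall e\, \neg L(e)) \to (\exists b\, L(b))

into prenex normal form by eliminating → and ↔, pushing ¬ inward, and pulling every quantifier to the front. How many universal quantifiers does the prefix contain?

Eliminate → and ↔ using ¬ and ∨.
  \neg ((\neg (\forall c\, L(c)) \lor \neg (\exists g\, S(g))) \land (\forall e\, \neg L(e))) \lor (\exists b\, L(b))
Drive negations inward (¬∀x A ≡ ∃x ¬A, ¬∃x A ≡ ∀x ¬A, De Morgan for ∧/∨):
  (\forall c\, L(c)) \land (\exists g\, S(g)) \lor (\exists e\, L(e)) \lor (\exists b\, L(b))
All bound variables are already distinct, so no renaming is needed.
Pull the quantifiers to the front (each side's bound variable is not free in the other side):
  \forall c\, \exists g\, \exists e\, \exists b\, (L(c) \land S(g) \lor L(e) \lor L(b))
The prefix is \forall c \exists g \exists e \exists b: 1 universal, 3 existential.

1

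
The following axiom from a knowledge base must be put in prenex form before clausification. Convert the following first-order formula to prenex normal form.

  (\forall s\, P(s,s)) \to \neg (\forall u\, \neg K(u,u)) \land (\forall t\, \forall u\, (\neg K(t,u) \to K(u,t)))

Rewrite implications/biconditionals: A → B as ¬A ∨ B.
  \neg (\forall s\, P(s,s)) \lor \neg (\forall u\, \neg K(u,u)) \land (\forall t\, \forall u\, (\neg \neg K(t,u) \lor K(u,t)))
Drive negations inward (¬∀x A ≡ ∃x ¬A, ¬∃x A ≡ ∀x ¬A, De Morgan for ∧/∨):
  (\exists s\, \neg P(s,s)) \lor (\exists u\, K(u,u)) \land (\forall t\, \forall u\, (K(t,u) \lor K(u,t)))
Standardize variables apart so no two quantifiers bind the same name: u↦c.
  (\exists s\, \neg P(s,s)) \lor (\exists u\, K(u,u)) \land (\forall t\, \forall c\, (K(t,c) \lor K(c,t)))
Finally move all quantifiers to the prefix:
  \exists s\, \exists u\, \forall t\, \forall c\, (\neg P(s,s) \lor K(u,u) \land (K(t,c) \lor K(c,t)))

\exists s\, \exists u\, \forall t\, \forall c\, (\neg P(s,s) \lor K(u,u) \land (K(t,c) \lor K(c,t)))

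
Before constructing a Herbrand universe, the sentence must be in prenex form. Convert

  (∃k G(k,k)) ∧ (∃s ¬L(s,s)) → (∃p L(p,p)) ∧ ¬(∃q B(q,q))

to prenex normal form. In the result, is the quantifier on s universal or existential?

First replace A → B with ¬A ∨ B.
  ¬((∃k G(k,k)) ∧ (∃s ¬L(s,s))) ∨ (∃p L(p,p)) ∧ ¬(∃q B(q,q))
Push ¬ through the quantifiers and connectives to reach negation normal form:
  (∀k ¬G(k,k)) ∨ (∀s L(s,s)) ∨ (∃p L(p,p)) ∧ (∀q ¬B(q,q))
All bound variables are already distinct, so no renaming is needed.
Extract every quantifier outward, since the variables are now distinct and don't occur free across branches:
  ∀k ∀s ∃p ∀q (¬G(k,k) ∨ L(s,s) ∨ L(p,p) ∧ ¬B(q,q))
The quantifier ∃s sits under an odd number of negations (counting the antecedent side of each →), so it flips to ∀s.

universal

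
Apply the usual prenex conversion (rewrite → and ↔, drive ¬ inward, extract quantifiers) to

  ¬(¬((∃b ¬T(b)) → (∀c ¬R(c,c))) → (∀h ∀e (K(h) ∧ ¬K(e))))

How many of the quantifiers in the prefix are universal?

0

First replace A → B with ¬A ∨ B.
  ¬(¬¬(¬(∃b ¬T(b)) ∨ (∀c ¬R(c,c))) ∨ (∀h ∀e (K(h) ∧ ¬K(e))))
Push ¬ through the quantifiers and connectives to reach negation normal form:
  (∃b ¬T(b)) ∧ (∃c R(c,c)) ∧ (∃h ∃e (¬K(h) ∨ K(e)))
All bound variables are already distinct, so no renaming is needed.
Extract every quantifier outward, since the variables are now distinct and don't occur free across branches:
  ∃b ∃c ∃h ∃e (¬T(b) ∧ R(c,c) ∧ (¬K(h) ∨ K(e)))
The prefix is ∃b ∃c ∃h ∃e: 0 universal, 4 existential.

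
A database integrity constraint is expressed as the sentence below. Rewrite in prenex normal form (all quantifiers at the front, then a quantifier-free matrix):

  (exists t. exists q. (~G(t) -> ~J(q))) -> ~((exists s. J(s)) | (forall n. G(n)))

forall t. forall q. forall s. exists n. (~G(t) & J(q) | ~J(s) & ~G(n))

Rewrite implications/biconditionals: A → B as ¬A ∨ B.
  ~(exists t. exists q. (~~G(t) | ~J(q))) | ~((exists s. J(s)) | (forall n. G(n)))
Push ¬ through the quantifiers and connectives to reach negation normal form:
  (forall t. forall q. (~G(t) & J(q))) | (forall s. ~J(s)) & (exists n. ~G(n))
All bound variables are already distinct, so no renaming is needed.
Pull the quantifiers to the front (each side's bound variable is not free in the other side):
  forall t. forall q. forall s. exists n. (~G(t) & J(q) | ~J(s) & ~G(n))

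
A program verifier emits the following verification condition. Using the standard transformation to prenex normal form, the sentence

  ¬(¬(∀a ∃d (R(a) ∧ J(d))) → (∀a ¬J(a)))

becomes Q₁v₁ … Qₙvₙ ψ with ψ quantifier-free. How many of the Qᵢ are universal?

1

Eliminate → and ↔ using ¬ and ∨.
  ¬(¬¬(∀a ∃d (R(a) ∧ J(d))) ∨ (∀a ¬J(a)))
Push ¬ through the quantifiers and connectives to reach negation normal form:
  (∃a ∀d (¬R(a) ∨ ¬J(d))) ∧ (∃a J(a))
Give each quantifier a distinct variable: a↦z1.
  (∃a ∀d (¬R(a) ∨ ¬J(d))) ∧ (∃z1 J(z1))
Pull the quantifiers to the front (each side's bound variable is not free in the other side):
  ∃a ∀d ∃z1 ((¬R(a) ∨ ¬J(d)) ∧ J(z1))
The prefix is ∃a ∀d ∃z1: 1 universal, 2 existential.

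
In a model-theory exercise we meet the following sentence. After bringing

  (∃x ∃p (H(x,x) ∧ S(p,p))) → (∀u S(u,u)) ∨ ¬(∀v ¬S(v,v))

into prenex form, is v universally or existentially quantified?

existential

Rewrite implications/biconditionals: A → B as ¬A ∨ B.
  ¬(∃x ∃p (H(x,x) ∧ S(p,p))) ∨ (∀u S(u,u)) ∨ ¬(∀v ¬S(v,v))
Move each ¬ inward, flipping quantifiers it crosses:
  (∀x ∀p (¬H(x,x) ∨ ¬S(p,p))) ∨ (∀u S(u,u)) ∨ (∃v S(v,v))
All bound variables are already distinct, so no renaming is needed.
Finally move all quantifiers to the prefix:
  ∀x ∀p ∀u ∃v (¬H(x,x) ∨ ¬S(p,p) ∨ S(u,u) ∨ S(v,v))
The quantifier ∀v sits under an odd number of negations (counting the antecedent side of each →), so it flips to ∃v.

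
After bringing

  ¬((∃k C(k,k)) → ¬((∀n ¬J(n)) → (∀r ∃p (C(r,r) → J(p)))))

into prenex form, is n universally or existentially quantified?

Eliminate → and ↔ using ¬ and ∨.
  ¬(¬(∃k C(k,k)) ∨ ¬(¬(∀n ¬J(n)) ∨ (∀r ∃p (¬C(r,r) ∨ J(p)))))
Push ¬ through the quantifiers and connectives to reach negation normal form:
  (∃k C(k,k)) ∧ ((∃n J(n)) ∨ (∀r ∃p (¬C(r,r) ∨ J(p))))
Extract every quantifier outward, since the variables are now distinct and don't occur free across branches:
  ∃k ∃n ∀r ∃p (C(k,k) ∧ (J(n) ∨ ¬C(r,r) ∨ J(p)))
The quantifier ∀n sits under an odd number of negations (counting the antecedent side of each →), so it flips to ∃n.

existential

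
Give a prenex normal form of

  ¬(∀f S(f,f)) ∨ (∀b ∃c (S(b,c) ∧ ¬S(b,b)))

Drive negations inward (¬∀x A ≡ ∃x ¬A, ¬∃x A ≡ ∀x ¬A, De Morgan for ∧/∨):
  (∃f ¬S(f,f)) ∨ (∀b ∃c (S(b,c) ∧ ¬S(b,b)))
All bound variables are already distinct, so no renaming is needed.
Pull the quantifiers to the front (each side's bound variable is not free in the other side):
  ∃f ∀b ∃c (¬S(f,f) ∨ S(b,c) ∧ ¬S(b,b))

∃f ∀b ∃c (¬S(f,f) ∨ S(b,c) ∧ ¬S(b,b))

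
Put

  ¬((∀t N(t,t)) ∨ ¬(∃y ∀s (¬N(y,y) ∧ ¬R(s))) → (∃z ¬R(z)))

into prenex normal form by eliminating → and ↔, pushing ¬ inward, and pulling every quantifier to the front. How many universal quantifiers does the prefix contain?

3

Rewrite implications/biconditionals: A → B as ¬A ∨ B.
  ¬(¬((∀t N(t,t)) ∨ ¬(∃y ∀s (¬N(y,y) ∧ ¬R(s)))) ∨ (∃z ¬R(z)))
Move each ¬ inward, flipping quantifiers it crosses:
  ((∀t N(t,t)) ∨ (∀y ∃s (N(y,y) ∨ R(s)))) ∧ (∀z R(z))
All bound variables are already distinct, so no renaming is needed.
Extract every quantifier outward, since the variables are now distinct and don't occur free across branches:
  ∀t ∀y ∃s ∀z ((N(t,t) ∨ N(y,y) ∨ R(s)) ∧ R(z))
The prefix is ∀t ∀y ∃s ∀z: 3 universal, 1 existential.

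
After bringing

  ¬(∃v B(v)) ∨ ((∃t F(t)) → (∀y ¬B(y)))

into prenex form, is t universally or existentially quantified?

Eliminate → and ↔ using ¬ and ∨.
  ¬(∃v B(v)) ∨ ¬(∃t F(t)) ∨ (∀y ¬B(y))
Drive negations inward (¬∀x A ≡ ∃x ¬A, ¬∃x A ≡ ∀x ¬A, De Morgan for ∧/∨):
  (∀v ¬B(v)) ∨ (∀t ¬F(t)) ∨ (∀y ¬B(y))
All bound variables are already distinct, so no renaming is needed.
Pull the quantifiers to the front (each side's bound variable is not free in the other side):
  ∀v ∀t ∀y (¬B(v) ∨ ¬F(t) ∨ ¬B(y))
The quantifier ∃t sits under an odd number of negations (counting the antecedent side of each →), so it flips to ∀t.

universal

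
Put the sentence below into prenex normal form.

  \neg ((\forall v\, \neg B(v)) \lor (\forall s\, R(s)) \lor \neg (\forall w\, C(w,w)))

\exists v\, \exists s\, \forall w\, (B(v) \land \neg R(s) \land C(w,w))

Drive negations inward (¬∀x A ≡ ∃x ¬A, ¬∃x A ≡ ∀x ¬A, De Morgan for ∧/∨):
  (\exists v\, B(v)) \land (\exists s\, \neg R(s)) \land (\forall w\, C(w,w))
All bound variables are already distinct, so no renaming is needed.
Finally move all quantifiers to the prefix:
  \exists v\, \exists s\, \forall w\, (B(v) \land \neg R(s) \land C(w,w))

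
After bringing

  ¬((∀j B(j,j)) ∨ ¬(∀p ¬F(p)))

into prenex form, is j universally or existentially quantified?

existential

Move each ¬ inward, flipping quantifiers it crosses:
  (∃j ¬B(j,j)) ∧ (∀p ¬F(p))
Pull the quantifiers to the front (each side's bound variable is not free in the other side):
  ∃j ∀p (¬B(j,j) ∧ ¬F(p))
The quantifier ∀j sits under an odd number of negations, so it flips to ∃j.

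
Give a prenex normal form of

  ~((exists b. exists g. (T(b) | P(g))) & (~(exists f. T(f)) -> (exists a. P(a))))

First replace A → B with ¬A ∨ B.
  ~((exists b. exists g. (T(b) | P(g))) & (~~(exists f. T(f)) | (exists a. P(a))))
Drive negations inward (¬∀x A ≡ ∃x ¬A, ¬∃x A ≡ ∀x ¬A, De Morgan for ∧/∨):
  (forall b. forall g. (~T(b) & ~P(g))) | (forall f. ~T(f)) & (forall a. ~P(a))
Pull the quantifiers to the front (each side's bound variable is not free in the other side):
  forall b. forall g. forall f. forall a. (~T(b) & ~P(g) | ~T(f) & ~P(a))

forall b. forall g. forall f. forall a. (~T(b) & ~P(g) | ~T(f) & ~P(a))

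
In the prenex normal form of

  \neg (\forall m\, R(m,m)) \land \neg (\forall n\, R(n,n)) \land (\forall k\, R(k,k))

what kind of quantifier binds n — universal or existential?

existential

Drive negations inward (¬∀x A ≡ ∃x ¬A, ¬∃x A ≡ ∀x ¬A, De Morgan for ∧/∨):
  (\exists m\, \neg R(m,m)) \land (\exists n\, \neg R(n,n)) \land (\forall k\, R(k,k))
All bound variables are already distinct, so no renaming is needed.
Finally move all quantifiers to the prefix:
  \exists m\, \exists n\, \forall k\, (\neg R(m,m) \land \neg R(n,n) \land R(k,k))
The quantifier \forall n sits under an odd number of negations, so it flips to \exists n.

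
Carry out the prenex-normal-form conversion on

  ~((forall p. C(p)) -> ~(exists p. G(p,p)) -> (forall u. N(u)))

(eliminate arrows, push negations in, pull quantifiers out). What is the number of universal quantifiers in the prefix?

2

Rewrite implications/biconditionals: A → B as ¬A ∨ B.
  ~(~(forall p. C(p)) | ~~(exists p. G(p,p)) | (forall u. N(u)))
Move each ¬ inward, flipping quantifiers it crosses:
  (forall p. C(p)) & (forall p. ~G(p,p)) & (exists u. ~N(u))
Standardize variables apart so no two quantifiers bind the same name: p↦v.
  (forall p. C(p)) & (forall v. ~G(v,v)) & (exists u. ~N(u))
Pull the quantifiers to the front (each side's bound variable is not free in the other side):
  forall p. forall v. exists u. (C(p) & ~G(v,v) & ~N(u))
The prefix is forall p forall v exists u: 2 universal, 1 existential.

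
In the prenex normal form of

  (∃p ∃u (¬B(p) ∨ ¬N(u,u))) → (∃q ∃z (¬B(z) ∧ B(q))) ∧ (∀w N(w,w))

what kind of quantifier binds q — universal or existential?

Rewrite implications/biconditionals: A → B as ¬A ∨ B.
  ¬(∃p ∃u (¬B(p) ∨ ¬N(u,u))) ∨ (∃q ∃z (¬B(z) ∧ B(q))) ∧ (∀w N(w,w))
Drive negations inward (¬∀x A ≡ ∃x ¬A, ¬∃x A ≡ ∀x ¬A, De Morgan for ∧/∨):
  (∀p ∀u (B(p) ∧ N(u,u))) ∨ (∃q ∃z (¬B(z) ∧ B(q))) ∧ (∀w N(w,w))
All bound variables are already distinct, so no renaming is needed.
Pull the quantifiers to the front (each side's bound variable is not free in the other side):
  ∀p ∀u ∃q ∃z ∀w (B(p) ∧ N(u,u) ∨ ¬B(z) ∧ B(q) ∧ N(w,w))
The quantifier ∃q sits under an even number of negations (counting the antecedent side of each →), so it remains existential.

existential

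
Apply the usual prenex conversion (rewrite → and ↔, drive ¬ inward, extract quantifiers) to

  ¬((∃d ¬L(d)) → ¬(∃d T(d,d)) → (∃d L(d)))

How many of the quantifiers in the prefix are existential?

First replace A → B with ¬A ∨ B.
  ¬(¬(∃d ¬L(d)) ∨ ¬¬(∃d T(d,d)) ∨ (∃d L(d)))
Move each ¬ inward, flipping quantifiers it crosses:
  (∃d ¬L(d)) ∧ (∀d ¬T(d,d)) ∧ (∀d ¬L(d))
Rename bound variables to avoid capture: d↦q, d↦x.
  (∃d ¬L(d)) ∧ (∀q ¬T(q,q)) ∧ (∀x ¬L(x))
Pull the quantifiers to the front (each side's bound variable is not free in the other side):
  ∃d ∀q ∀x (¬L(d) ∧ ¬T(q,q) ∧ ¬L(x))
The prefix is ∃d ∀q ∀x: 2 universal, 1 existential.

1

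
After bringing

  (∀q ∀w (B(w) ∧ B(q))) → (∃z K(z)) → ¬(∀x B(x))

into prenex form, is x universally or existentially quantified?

Rewrite implications/biconditionals: A → B as ¬A ∨ B.
  ¬(∀q ∀w (B(w) ∧ B(q))) ∨ ¬(∃z K(z)) ∨ ¬(∀x B(x))
Drive negations inward (¬∀x A ≡ ∃x ¬A, ¬∃x A ≡ ∀x ¬A, De Morgan for ∧/∨):
  (∃q ∃w (¬B(w) ∨ ¬B(q))) ∨ (∀z ¬K(z)) ∨ (∃x ¬B(x))
All bound variables are already distinct, so no renaming is needed.
Finally move all quantifiers to the prefix:
  ∃q ∃w ∀z ∃x (¬B(w) ∨ ¬B(q) ∨ ¬K(z) ∨ ¬B(x))
The quantifier ∀x sits under an odd number of negations (counting the antecedent side of each →), so it flips to ∃x.

existential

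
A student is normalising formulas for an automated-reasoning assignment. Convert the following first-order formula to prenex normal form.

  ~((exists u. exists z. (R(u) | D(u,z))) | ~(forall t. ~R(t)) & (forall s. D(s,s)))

forall u. forall z. forall t. exists s. (~R(u) & ~D(u,z) & (~R(t) | ~D(s,s)))

Move each ¬ inward, flipping quantifiers it crosses:
  (forall u. forall z. (~R(u) & ~D(u,z))) & ((forall t. ~R(t)) | (exists s. ~D(s,s)))
All bound variables are already distinct, so no renaming is needed.
Finally move all quantifiers to the prefix:
  forall u. forall z. forall t. exists s. (~R(u) & ~D(u,z) & (~R(t) | ~D(s,s)))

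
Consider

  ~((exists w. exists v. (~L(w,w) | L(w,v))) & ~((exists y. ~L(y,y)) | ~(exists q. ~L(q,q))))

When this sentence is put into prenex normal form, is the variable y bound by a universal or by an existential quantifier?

Drive negations inward (¬∀x A ≡ ∃x ¬A, ¬∃x A ≡ ∀x ¬A, De Morgan for ∧/∨):
  (forall w. forall v. (L(w,w) & ~L(w,v))) | (exists y. ~L(y,y)) | (forall q. L(q,q))
All bound variables are already distinct, so no renaming is needed.
Finally move all quantifiers to the prefix:
  forall w. forall v. exists y. forall q. (L(w,w) & ~L(w,v) | ~L(y,y) | L(q,q))
The quantifier exists y sits under an even number of negations, so it remains existential.

existential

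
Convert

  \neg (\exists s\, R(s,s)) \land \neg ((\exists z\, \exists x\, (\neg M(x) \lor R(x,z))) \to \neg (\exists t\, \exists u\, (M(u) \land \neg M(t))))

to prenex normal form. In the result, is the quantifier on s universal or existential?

universal

Eliminate → and ↔ using ¬ and ∨.
  \neg (\exists s\, R(s,s)) \land \neg (\neg (\exists z\, \exists x\, (\neg M(x) \lor R(x,z))) \lor \neg (\exists t\, \exists u\, (M(u) \land \neg M(t))))
Push ¬ through the quantifiers and connectives to reach negation normal form:
  (\forall s\, \neg R(s,s)) \land (\exists z\, \exists x\, (\neg M(x) \lor R(x,z))) \land (\exists t\, \exists u\, (M(u) \land \neg M(t)))
All bound variables are already distinct, so no renaming is needed.
Pull the quantifiers to the front (each side's bound variable is not free in the other side):
  \forall s\, \exists z\, \exists x\, \exists t\, \exists u\, (\neg R(s,s) \land (\neg M(x) \lor R(x,z)) \land M(u) \land \neg M(t))
The quantifier \exists s sits under an odd number of negations (counting the antecedent side of each →), so it flips to \forall s.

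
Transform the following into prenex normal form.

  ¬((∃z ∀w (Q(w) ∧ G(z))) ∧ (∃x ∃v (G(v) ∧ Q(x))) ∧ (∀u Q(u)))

Move each ¬ inward, flipping quantifiers it crosses:
  (∀z ∃w (¬Q(w) ∨ ¬G(z))) ∨ (∀x ∀v (¬G(v) ∨ ¬Q(x))) ∨ (∃u ¬Q(u))
Finally move all quantifiers to the prefix:
  ∀z ∃w ∀x ∀v ∃u (¬Q(w) ∨ ¬G(z) ∨ ¬G(v) ∨ ¬Q(x) ∨ ¬Q(u))

∀z ∃w ∀x ∀v ∃u (¬Q(w) ∨ ¬G(z) ∨ ¬G(v) ∨ ¬Q(x) ∨ ¬Q(u))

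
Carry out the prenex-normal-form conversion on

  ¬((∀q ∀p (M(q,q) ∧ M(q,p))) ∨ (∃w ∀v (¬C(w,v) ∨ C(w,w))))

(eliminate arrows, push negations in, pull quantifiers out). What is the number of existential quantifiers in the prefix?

Push ¬ through the quantifiers and connectives to reach negation normal form:
  (∃q ∃p (¬M(q,q) ∨ ¬M(q,p))) ∧ (∀w ∃v (C(w,v) ∧ ¬C(w,w)))
Pull the quantifiers to the front (each side's bound variable is not free in the other side):
  ∃q ∃p ∀w ∃v ((¬M(q,q) ∨ ¬M(q,p)) ∧ C(w,v) ∧ ¬C(w,w))
The prefix is ∃q ∃p ∀w ∃v: 1 universal, 3 existential.

3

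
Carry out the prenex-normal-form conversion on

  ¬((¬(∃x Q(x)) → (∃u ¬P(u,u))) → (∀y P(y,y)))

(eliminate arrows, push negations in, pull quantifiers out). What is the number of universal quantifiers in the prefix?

0

Rewrite implications/biconditionals: A → B as ¬A ∨ B.
  ¬(¬(¬¬(∃x Q(x)) ∨ (∃u ¬P(u,u))) ∨ (∀y P(y,y)))
Drive negations inward (¬∀x A ≡ ∃x ¬A, ¬∃x A ≡ ∀x ¬A, De Morgan for ∧/∨):
  ((∃x Q(x)) ∨ (∃u ¬P(u,u))) ∧ (∃y ¬P(y,y))
All bound variables are already distinct, so no renaming is needed.
Pull the quantifiers to the front (each side's bound variable is not free in the other side):
  ∃x ∃u ∃y ((Q(x) ∨ ¬P(u,u)) ∧ ¬P(y,y))
The prefix is ∃x ∃u ∃y: 0 universal, 3 existential.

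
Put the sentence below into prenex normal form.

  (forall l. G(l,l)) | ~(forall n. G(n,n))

Drive negations inward (¬∀x A ≡ ∃x ¬A, ¬∃x A ≡ ∀x ¬A, De Morgan for ∧/∨):
  (forall l. G(l,l)) | (exists n. ~G(n,n))
All bound variables are already distinct, so no renaming is needed.
Finally move all quantifiers to the prefix:
  forall l. exists n. (G(l,l) | ~G(n,n))

forall l. exists n. (G(l,l) | ~G(n,n))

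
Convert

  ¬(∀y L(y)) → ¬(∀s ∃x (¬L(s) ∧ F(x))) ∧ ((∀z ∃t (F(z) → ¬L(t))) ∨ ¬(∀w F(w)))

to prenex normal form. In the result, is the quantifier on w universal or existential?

Rewrite implications/biconditionals: A → B as ¬A ∨ B.
  ¬¬(∀y L(y)) ∨ ¬(∀s ∃x (¬L(s) ∧ F(x))) ∧ ((∀z ∃t (¬F(z) ∨ ¬L(t))) ∨ ¬(∀w F(w)))
Move each ¬ inward, flipping quantifiers it crosses:
  (∀y L(y)) ∨ (∃s ∀x (L(s) ∨ ¬F(x))) ∧ ((∀z ∃t (¬F(z) ∨ ¬L(t))) ∨ (∃w ¬F(w)))
Extract every quantifier outward, since the variables are now distinct and don't occur free across branches:
  ∀y ∃s ∀x ∀z ∃t ∃w (L(y) ∨ (L(s) ∨ ¬F(x)) ∧ (¬F(z) ∨ ¬L(t) ∨ ¬F(w)))
The quantifier ∀w sits under an odd number of negations (counting the antecedent side of each →), so it flips to ∃w.

existential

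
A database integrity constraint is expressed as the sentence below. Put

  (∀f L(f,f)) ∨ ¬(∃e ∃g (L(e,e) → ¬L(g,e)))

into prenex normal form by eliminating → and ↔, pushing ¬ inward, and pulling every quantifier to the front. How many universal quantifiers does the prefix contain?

First replace A → B with ¬A ∨ B.
  (∀f L(f,f)) ∨ ¬(∃e ∃g (¬L(e,e) ∨ ¬L(g,e)))
Drive negations inward (¬∀x A ≡ ∃x ¬A, ¬∃x A ≡ ∀x ¬A, De Morgan for ∧/∨):
  (∀f L(f,f)) ∨ (∀e ∀g (L(e,e) ∧ L(g,e)))
All bound variables are already distinct, so no renaming is needed.
Finally move all quantifiers to the prefix:
  ∀f ∀e ∀g (L(f,f) ∨ L(e,e) ∧ L(g,e))
The prefix is ∀f ∀e ∀g: 3 universal, 0 existential.

3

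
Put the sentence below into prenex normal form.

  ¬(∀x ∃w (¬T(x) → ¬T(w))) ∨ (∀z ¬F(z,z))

∃x ∀w ∀z (¬T(x) ∧ T(w) ∨ ¬F(z,z))

Rewrite implications/biconditionals: A → B as ¬A ∨ B.
  ¬(∀x ∃w (¬¬T(x) ∨ ¬T(w))) ∨ (∀z ¬F(z,z))
Move each ¬ inward, flipping quantifiers it crosses:
  (∃x ∀w (¬T(x) ∧ T(w))) ∨ (∀z ¬F(z,z))
All bound variables are already distinct, so no renaming is needed.
Finally move all quantifiers to the prefix:
  ∃x ∀w ∀z (¬T(x) ∧ T(w) ∨ ¬F(z,z))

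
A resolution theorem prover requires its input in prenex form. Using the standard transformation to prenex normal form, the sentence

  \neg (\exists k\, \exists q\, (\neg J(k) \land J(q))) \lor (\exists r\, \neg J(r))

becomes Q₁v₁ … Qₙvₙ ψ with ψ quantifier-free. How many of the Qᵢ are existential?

1

Drive negations inward (¬∀x A ≡ ∃x ¬A, ¬∃x A ≡ ∀x ¬A, De Morgan for ∧/∨):
  (\forall k\, \forall q\, (J(k) \lor \neg J(q))) \lor (\exists r\, \neg J(r))
All bound variables are already distinct, so no renaming is needed.
Finally move all quantifiers to the prefix:
  \forall k\, \forall q\, \exists r\, (J(k) \lor \neg J(q) \lor \neg J(r))
The prefix is \forall k \forall q \exists r: 2 universal, 1 existential.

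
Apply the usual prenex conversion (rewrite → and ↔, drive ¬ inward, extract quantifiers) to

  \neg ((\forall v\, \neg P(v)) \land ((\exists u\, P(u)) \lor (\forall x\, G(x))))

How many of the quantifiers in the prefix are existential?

Push ¬ through the quantifiers and connectives to reach negation normal form:
  (\exists v\, P(v)) \lor (\forall u\, \neg P(u)) \land (\exists x\, \neg G(x))
Pull the quantifiers to the front (each side's bound variable is not free in the other side):
  \exists v\, \forall u\, \exists x\, (P(v) \lor \neg P(u) \land \neg G(x))
The prefix is \exists v \forall u \exists x: 1 universal, 2 existential.

2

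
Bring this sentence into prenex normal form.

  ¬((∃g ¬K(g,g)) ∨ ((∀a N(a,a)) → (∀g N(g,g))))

∀g ∀a ∃c (K(g,g) ∧ N(a,a) ∧ ¬N(c,c))

Rewrite implications/biconditionals: A → B as ¬A ∨ B.
  ¬((∃g ¬K(g,g)) ∨ ¬(∀a N(a,a)) ∨ (∀g N(g,g)))
Push ¬ through the quantifiers and connectives to reach negation normal form:
  (∀g K(g,g)) ∧ (∀a N(a,a)) ∧ (∃g ¬N(g,g))
Standardize variables apart so no two quantifiers bind the same name: g↦c.
  (∀g K(g,g)) ∧ (∀a N(a,a)) ∧ (∃c ¬N(c,c))
Pull the quantifiers to the front (each side's bound variable is not free in the other side):
  ∀g ∀a ∃c (K(g,g) ∧ N(a,a) ∧ ¬N(c,c))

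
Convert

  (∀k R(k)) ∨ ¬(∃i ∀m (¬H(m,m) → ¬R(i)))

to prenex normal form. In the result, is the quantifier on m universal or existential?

Rewrite implications/biconditionals: A → B as ¬A ∨ B.
  (∀k R(k)) ∨ ¬(∃i ∀m (¬¬H(m,m) ∨ ¬R(i)))
Move each ¬ inward, flipping quantifiers it crosses:
  (∀k R(k)) ∨ (∀i ∃m (¬H(m,m) ∧ R(i)))
All bound variables are already distinct, so no renaming is needed.
Finally move all quantifiers to the prefix:
  ∀k ∀i ∃m (R(k) ∨ ¬H(m,m) ∧ R(i))
The quantifier ∀m sits under an odd number of negations (counting the antecedent side of each →), so it flips to ∃m.

existential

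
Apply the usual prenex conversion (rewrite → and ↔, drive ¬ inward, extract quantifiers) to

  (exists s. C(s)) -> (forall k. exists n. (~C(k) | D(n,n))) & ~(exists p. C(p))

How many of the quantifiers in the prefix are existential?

First replace A → B with ¬A ∨ B.
  ~(exists s. C(s)) | (forall k. exists n. (~C(k) | D(n,n))) & ~(exists p. C(p))
Drive negations inward (¬∀x A ≡ ∃x ¬A, ¬∃x A ≡ ∀x ¬A, De Morgan for ∧/∨):
  (forall s. ~C(s)) | (forall k. exists n. (~C(k) | D(n,n))) & (forall p. ~C(p))
All bound variables are already distinct, so no renaming is needed.
Pull the quantifiers to the front (each side's bound variable is not free in the other side):
  forall s. forall k. exists n. forall p. (~C(s) | (~C(k) | D(n,n)) & ~C(p))
The prefix is forall s forall k exists n forall p: 3 universal, 1 existential.

1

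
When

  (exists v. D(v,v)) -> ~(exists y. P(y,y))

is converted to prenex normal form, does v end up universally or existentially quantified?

universal

Rewrite implications/biconditionals: A → B as ¬A ∨ B.
  ~(exists v. D(v,v)) | ~(exists y. P(y,y))
Push ¬ through the quantifiers and connectives to reach negation normal form:
  (forall v. ~D(v,v)) | (forall y. ~P(y,y))
All bound variables are already distinct, so no renaming is needed.
Finally move all quantifiers to the prefix:
  forall v. forall y. (~D(v,v) | ~P(y,y))
The quantifier exists v sits under an odd number of negations (counting the antecedent side of each →), so it flips to forall v.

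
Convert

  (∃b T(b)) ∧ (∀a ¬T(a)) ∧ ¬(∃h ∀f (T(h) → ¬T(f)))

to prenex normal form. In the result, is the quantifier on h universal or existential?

universal

Eliminate → and ↔ using ¬ and ∨.
  (∃b T(b)) ∧ (∀a ¬T(a)) ∧ ¬(∃h ∀f (¬T(h) ∨ ¬T(f)))
Push ¬ through the quantifiers and connectives to reach negation normal form:
  (∃b T(b)) ∧ (∀a ¬T(a)) ∧ (∀h ∃f (T(h) ∧ T(f)))
All bound variables are already distinct, so no renaming is needed.
Extract every quantifier outward, since the variables are now distinct and don't occur free across branches:
  ∃b ∀a ∀h ∃f (T(b) ∧ ¬T(a) ∧ T(h) ∧ T(f))
The quantifier ∃h sits under an odd number of negations (counting the antecedent side of each →), so it flips to ∀h.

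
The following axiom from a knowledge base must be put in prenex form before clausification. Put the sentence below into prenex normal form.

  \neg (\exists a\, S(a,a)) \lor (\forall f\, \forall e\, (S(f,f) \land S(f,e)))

Push ¬ through the quantifiers and connectives to reach negation normal form:
  (\forall a\, \neg S(a,a)) \lor (\forall f\, \forall e\, (S(f,f) \land S(f,e)))
All bound variables are already distinct, so no renaming is needed.
Pull the quantifiers to the front (each side's bound variable is not free in the other side):
  \forall a\, \forall f\, \forall e\, (\neg S(a,a) \lor S(f,f) \land S(f,e))

\forall a\, \forall f\, \forall e\, (\neg S(a,a) \lor S(f,f) \land S(f,e))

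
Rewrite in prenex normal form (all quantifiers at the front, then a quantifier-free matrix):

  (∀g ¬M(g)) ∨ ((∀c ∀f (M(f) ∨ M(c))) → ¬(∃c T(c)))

Rewrite implications/biconditionals: A → B as ¬A ∨ B.
  (∀g ¬M(g)) ∨ ¬(∀c ∀f (M(f) ∨ M(c))) ∨ ¬(∃c T(c))
Push ¬ through the quantifiers and connectives to reach negation normal form:
  (∀g ¬M(g)) ∨ (∃c ∃f (¬M(f) ∧ ¬M(c))) ∨ (∀c ¬T(c))
Rename bound variables to avoid capture: c↦v.
  (∀g ¬M(g)) ∨ (∃c ∃f (¬M(f) ∧ ¬M(c))) ∨ (∀v ¬T(v))
Pull the quantifiers to the front (each side's bound variable is not free in the other side):
  ∀g ∃c ∃f ∀v (¬M(g) ∨ ¬M(f) ∧ ¬M(c) ∨ ¬T(v))

∀g ∃c ∃f ∀v (¬M(g) ∨ ¬M(f) ∧ ¬M(c) ∨ ¬T(v))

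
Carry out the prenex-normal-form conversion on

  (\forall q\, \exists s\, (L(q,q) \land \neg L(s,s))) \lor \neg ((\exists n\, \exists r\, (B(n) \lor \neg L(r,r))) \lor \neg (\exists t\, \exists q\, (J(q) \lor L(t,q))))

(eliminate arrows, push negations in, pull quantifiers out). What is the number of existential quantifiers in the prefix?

3

Move each ¬ inward, flipping quantifiers it crosses:
  (\forall q\, \exists s\, (L(q,q) \land \neg L(s,s))) \lor (\forall n\, \forall r\, (\neg B(n) \land L(r,r))) \land (\exists t\, \exists q\, (J(q) \lor L(t,q)))
Standardize variables apart so no two quantifiers bind the same name: q↦c.
  (\forall q\, \exists s\, (L(q,q) \land \neg L(s,s))) \lor (\forall n\, \forall r\, (\neg B(n) \land L(r,r))) \land (\exists t\, \exists c\, (J(c) \lor L(t,c)))
Extract every quantifier outward, since the variables are now distinct and don't occur free across branches:
  \forall q\, \exists s\, \forall n\, \forall r\, \exists t\, \exists c\, (L(q,q) \land \neg L(s,s) \lor \neg B(n) \land L(r,r) \land (J(c) \lor L(t,c)))
The prefix is \forall q \exists s \forall n \forall r \exists t \exists c: 3 universal, 3 existential.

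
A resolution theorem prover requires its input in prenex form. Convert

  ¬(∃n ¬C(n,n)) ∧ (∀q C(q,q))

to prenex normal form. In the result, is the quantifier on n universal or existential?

universal

Push ¬ through the quantifiers and connectives to reach negation normal form:
  (∀n C(n,n)) ∧ (∀q C(q,q))
All bound variables are already distinct, so no renaming is needed.
Finally move all quantifiers to the prefix:
  ∀n ∀q (C(n,n) ∧ C(q,q))
The quantifier ∃n sits under an odd number of negations, so it flips to ∀n.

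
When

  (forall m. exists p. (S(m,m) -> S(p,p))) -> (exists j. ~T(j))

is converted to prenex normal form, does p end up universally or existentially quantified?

universal

Eliminate → and ↔ using ¬ and ∨.
  ~(forall m. exists p. (~S(m,m) | S(p,p))) | (exists j. ~T(j))
Move each ¬ inward, flipping quantifiers it crosses:
  (exists m. forall p. (S(m,m) & ~S(p,p))) | (exists j. ~T(j))
All bound variables are already distinct, so no renaming is needed.
Finally move all quantifiers to the prefix:
  exists m. forall p. exists j. (S(m,m) & ~S(p,p) | ~T(j))
The quantifier exists p sits under an odd number of negations (counting the antecedent side of each →), so it flips to forall p.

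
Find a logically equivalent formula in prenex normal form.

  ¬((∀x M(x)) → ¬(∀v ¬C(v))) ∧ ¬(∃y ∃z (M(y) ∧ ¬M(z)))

∀x ∀v ∀y ∀z (M(x) ∧ ¬C(v) ∧ (¬M(y) ∨ M(z)))

Rewrite implications/biconditionals: A → B as ¬A ∨ B.
  ¬(¬(∀x M(x)) ∨ ¬(∀v ¬C(v))) ∧ ¬(∃y ∃z (M(y) ∧ ¬M(z)))
Drive negations inward (¬∀x A ≡ ∃x ¬A, ¬∃x A ≡ ∀x ¬A, De Morgan for ∧/∨):
  (∀x M(x)) ∧ (∀v ¬C(v)) ∧ (∀y ∀z (¬M(y) ∨ M(z)))
All bound variables are already distinct, so no renaming is needed.
Pull the quantifiers to the front (each side's bound variable is not free in the other side):
  ∀x ∀v ∀y ∀z (M(x) ∧ ¬C(v) ∧ (¬M(y) ∨ M(z)))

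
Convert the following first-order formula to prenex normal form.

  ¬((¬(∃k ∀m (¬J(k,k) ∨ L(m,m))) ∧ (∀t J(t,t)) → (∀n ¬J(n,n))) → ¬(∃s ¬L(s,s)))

∃k ∀m ∃t ∀n ∃s ((¬J(k,k) ∨ L(m,m) ∨ ¬J(t,t) ∨ ¬J(n,n)) ∧ ¬L(s,s))

Rewrite implications/biconditionals: A → B as ¬A ∨ B.
  ¬(¬(¬(¬(∃k ∀m (¬J(k,k) ∨ L(m,m))) ∧ (∀t J(t,t))) ∨ (∀n ¬J(n,n))) ∨ ¬(∃s ¬L(s,s)))
Move each ¬ inward, flipping quantifiers it crosses:
  ((∃k ∀m (¬J(k,k) ∨ L(m,m))) ∨ (∃t ¬J(t,t)) ∨ (∀n ¬J(n,n))) ∧ (∃s ¬L(s,s))
All bound variables are already distinct, so no renaming is needed.
Finally move all quantifiers to the prefix:
  ∃k ∀m ∃t ∀n ∃s ((¬J(k,k) ∨ L(m,m) ∨ ¬J(t,t) ∨ ¬J(n,n)) ∧ ¬L(s,s))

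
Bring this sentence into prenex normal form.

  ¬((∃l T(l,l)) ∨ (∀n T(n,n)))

∀l ∃n (¬T(l,l) ∧ ¬T(n,n))

Drive negations inward (¬∀x A ≡ ∃x ¬A, ¬∃x A ≡ ∀x ¬A, De Morgan for ∧/∨):
  (∀l ¬T(l,l)) ∧ (∃n ¬T(n,n))
All bound variables are already distinct, so no renaming is needed.
Extract every quantifier outward, since the variables are now distinct and don't occur free across branches:
  ∀l ∃n (¬T(l,l) ∧ ¬T(n,n))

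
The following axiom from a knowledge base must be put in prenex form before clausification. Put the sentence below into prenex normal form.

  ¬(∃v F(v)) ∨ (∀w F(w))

Push ¬ through the quantifiers and connectives to reach negation normal form:
  (∀v ¬F(v)) ∨ (∀w F(w))
Finally move all quantifiers to the prefix:
  ∀v ∀w (¬F(v) ∨ F(w))

∀v ∀w (¬F(v) ∨ F(w))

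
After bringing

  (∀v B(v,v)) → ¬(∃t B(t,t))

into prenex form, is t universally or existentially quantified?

universal

Eliminate → and ↔ using ¬ and ∨.
  ¬(∀v B(v,v)) ∨ ¬(∃t B(t,t))
Move each ¬ inward, flipping quantifiers it crosses:
  (∃v ¬B(v,v)) ∨ (∀t ¬B(t,t))
Finally move all quantifiers to the prefix:
  ∃v ∀t (¬B(v,v) ∨ ¬B(t,t))
The quantifier ∃t sits under an odd number of negations (counting the antecedent side of each →), so it flips to ∀t.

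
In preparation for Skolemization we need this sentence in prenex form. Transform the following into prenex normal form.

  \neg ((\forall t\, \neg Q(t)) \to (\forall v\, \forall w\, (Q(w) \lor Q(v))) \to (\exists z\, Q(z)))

Rewrite implications/biconditionals: A → B as ¬A ∨ B.
  \neg (\neg (\forall t\, \neg Q(t)) \lor \neg (\forall v\, \forall w\, (Q(w) \lor Q(v))) \lor (\exists z\, Q(z)))
Push ¬ through the quantifiers and connectives to reach negation normal form:
  (\forall t\, \neg Q(t)) \land (\forall v\, \forall w\, (Q(w) \lor Q(v))) \land (\forall z\, \neg Q(z))
Extract every quantifier outward, since the variables are now distinct and don't occur free across branches:
  \forall t\, \forall v\, \forall w\, \forall z\, (\neg Q(t) \land (Q(w) \lor Q(v)) \land \neg Q(z))

\forall t\, \forall v\, \forall w\, \forall z\, (\neg Q(t) \land (Q(w) \lor Q(v)) \land \neg Q(z))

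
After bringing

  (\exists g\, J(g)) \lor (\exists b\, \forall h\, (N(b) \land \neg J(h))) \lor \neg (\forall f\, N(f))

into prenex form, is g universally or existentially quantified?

existential

Drive negations inward (¬∀x A ≡ ∃x ¬A, ¬∃x A ≡ ∀x ¬A, De Morgan for ∧/∨):
  (\exists g\, J(g)) \lor (\exists b\, \forall h\, (N(b) \land \neg J(h))) \lor (\exists f\, \neg N(f))
All bound variables are already distinct, so no renaming is needed.
Finally move all quantifiers to the prefix:
  \exists g\, \exists b\, \forall h\, \exists f\, (J(g) \lor N(b) \land \neg J(h) \lor \neg N(f))
The quantifier \exists g sits under an even number of negations, so it remains existential.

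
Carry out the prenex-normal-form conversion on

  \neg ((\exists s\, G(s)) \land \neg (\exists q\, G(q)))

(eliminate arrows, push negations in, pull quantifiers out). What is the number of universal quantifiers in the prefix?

Drive negations inward (¬∀x A ≡ ∃x ¬A, ¬∃x A ≡ ∀x ¬A, De Morgan for ∧/∨):
  (\forall s\, \neg G(s)) \lor (\exists q\, G(q))
Pull the quantifiers to the front (each side's bound variable is not free in the other side):
  \forall s\, \exists q\, (\neg G(s) \lor G(q))
The prefix is \forall s \exists q: 1 universal, 1 existential.

1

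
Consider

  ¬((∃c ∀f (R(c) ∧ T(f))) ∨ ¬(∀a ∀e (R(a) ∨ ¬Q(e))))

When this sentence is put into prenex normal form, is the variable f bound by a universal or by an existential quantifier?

Push ¬ through the quantifiers and connectives to reach negation normal form:
  (∀c ∃f (¬R(c) ∨ ¬T(f))) ∧ (∀a ∀e (R(a) ∨ ¬Q(e)))
Extract every quantifier outward, since the variables are now distinct and don't occur free across branches:
  ∀c ∃f ∀a ∀e ((¬R(c) ∨ ¬T(f)) ∧ (R(a) ∨ ¬Q(e)))
The quantifier ∀f sits under an odd number of negations, so it flips to ∃f.

existential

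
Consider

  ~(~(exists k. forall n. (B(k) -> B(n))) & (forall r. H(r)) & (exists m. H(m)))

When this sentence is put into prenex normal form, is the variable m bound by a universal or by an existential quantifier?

universal

Eliminate → and ↔ using ¬ and ∨.
  ~(~(exists k. forall n. (~B(k) | B(n))) & (forall r. H(r)) & (exists m. H(m)))
Move each ¬ inward, flipping quantifiers it crosses:
  (exists k. forall n. (~B(k) | B(n))) | (exists r. ~H(r)) | (forall m. ~H(m))
All bound variables are already distinct, so no renaming is needed.
Extract every quantifier outward, since the variables are now distinct and don't occur free across branches:
  exists k. forall n. exists r. forall m. (~B(k) | B(n) | ~H(r) | ~H(m))
The quantifier exists m sits under an odd number of negations (counting the antecedent side of each →), so it flips to forall m.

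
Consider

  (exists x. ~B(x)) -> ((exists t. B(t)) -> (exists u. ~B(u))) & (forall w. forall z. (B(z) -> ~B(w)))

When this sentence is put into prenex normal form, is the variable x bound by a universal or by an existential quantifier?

Rewrite implications/biconditionals: A → B as ¬A ∨ B.
  ~(exists x. ~B(x)) | (~(exists t. B(t)) | (exists u. ~B(u))) & (forall w. forall z. (~B(z) | ~B(w)))
Move each ¬ inward, flipping quantifiers it crosses:
  (forall x. B(x)) | ((forall t. ~B(t)) | (exists u. ~B(u))) & (forall w. forall z. (~B(z) | ~B(w)))
All bound variables are already distinct, so no renaming is needed.
Finally move all quantifiers to the prefix:
  forall x. forall t. exists u. forall w. forall z. (B(x) | (~B(t) | ~B(u)) & (~B(z) | ~B(w)))
The quantifier exists x sits under an odd number of negations (counting the antecedent side of each →), so it flips to forall x.

universal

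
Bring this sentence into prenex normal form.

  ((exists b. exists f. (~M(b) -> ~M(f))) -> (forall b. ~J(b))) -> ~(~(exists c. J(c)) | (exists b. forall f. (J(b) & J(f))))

exists b. exists f. exists x. exists c. forall y1. exists u. ((M(b) | ~M(f)) & J(x) | J(c) & (~J(y1) | ~J(u)))

First replace A → B with ¬A ∨ B.
  ~(~(exists b. exists f. (~~M(b) | ~M(f))) | (forall b. ~J(b))) | ~(~(exists c. J(c)) | (exists b. forall f. (J(b) & J(f))))
Push ¬ through the quantifiers and connectives to reach negation normal form:
  (exists b. exists f. (M(b) | ~M(f))) & (exists b. J(b)) | (exists c. J(c)) & (forall b. exists f. (~J(b) | ~J(f)))
Rename bound variables to avoid capture: b↦x, b↦y1, f↦u.
  (exists b. exists f. (M(b) | ~M(f))) & (exists x. J(x)) | (exists c. J(c)) & (forall y1. exists u. (~J(y1) | ~J(u)))
Finally move all quantifiers to the prefix:
  exists b. exists f. exists x. exists c. forall y1. exists u. ((M(b) | ~M(f)) & J(x) | J(c) & (~J(y1) | ~J(u)))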